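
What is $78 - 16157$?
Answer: $-16079$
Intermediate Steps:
$78 - 16157 = -16079$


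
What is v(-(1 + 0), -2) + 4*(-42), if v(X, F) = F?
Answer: -170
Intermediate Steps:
v(-(1 + 0), -2) + 4*(-42) = -2 + 4*(-42) = -2 - 168 = -170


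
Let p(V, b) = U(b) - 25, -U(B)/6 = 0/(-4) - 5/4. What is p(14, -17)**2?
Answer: 1225/4 ≈ 306.25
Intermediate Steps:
U(B) = 15/2 (U(B) = -6*(0/(-4) - 5/4) = -6*(0*(-1/4) - 5*1/4) = -6*(0 - 5/4) = -6*(-5/4) = 15/2)
p(V, b) = -35/2 (p(V, b) = 15/2 - 25 = -35/2)
p(14, -17)**2 = (-35/2)**2 = 1225/4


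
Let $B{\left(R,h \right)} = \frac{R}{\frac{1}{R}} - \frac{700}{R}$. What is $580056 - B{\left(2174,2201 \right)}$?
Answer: $- \frac{4506940790}{1087} \approx -4.1462 \cdot 10^{6}$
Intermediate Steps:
$B{\left(R,h \right)} = R^{2} - \frac{700}{R}$ ($B{\left(R,h \right)} = R R - \frac{700}{R} = R^{2} - \frac{700}{R}$)
$580056 - B{\left(2174,2201 \right)} = 580056 - \frac{-700 + 2174^{3}}{2174} = 580056 - \frac{-700 + 10274924024}{2174} = 580056 - \frac{1}{2174} \cdot 10274923324 = 580056 - \frac{5137461662}{1087} = - \frac{4506940790}{1087}$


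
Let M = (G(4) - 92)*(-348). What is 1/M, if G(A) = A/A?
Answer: 1/31668 ≈ 3.1578e-5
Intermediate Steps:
G(A) = 1
M = 31668 (M = (1 - 92)*(-348) = -91*(-348) = 31668)
1/M = 1/31668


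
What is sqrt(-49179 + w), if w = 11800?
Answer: I*sqrt(37379) ≈ 193.34*I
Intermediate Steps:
sqrt(-49179 + w) = sqrt(-49179 + 11800) = sqrt(-37379) = I*sqrt(37379)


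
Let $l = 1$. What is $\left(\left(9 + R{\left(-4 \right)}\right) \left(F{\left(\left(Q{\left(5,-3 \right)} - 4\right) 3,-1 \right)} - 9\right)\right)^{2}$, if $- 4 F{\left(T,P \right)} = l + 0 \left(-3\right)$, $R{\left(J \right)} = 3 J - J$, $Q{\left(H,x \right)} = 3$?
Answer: $\frac{1369}{16} \approx 85.563$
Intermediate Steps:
$R{\left(J \right)} = 2 J$
$F{\left(T,P \right)} = - \frac{1}{4}$ ($F{\left(T,P \right)} = - \frac{1 + 0 \left(-3\right)}{4} = - \frac{1 + 0}{4} = \left(- \frac{1}{4}\right) 1 = - \frac{1}{4}$)
$\left(\left(9 + R{\left(-4 \right)}\right) \left(F{\left(\left(Q{\left(5,-3 \right)} - 4\right) 3,-1 \right)} - 9\right)\right)^{2} = \left(\left(9 + 2 \left(-4\right)\right) \left(- \frac{1}{4} - 9\right)\right)^{2} = \left(\left(9 - 8\right) \left(- \frac{37}{4}\right)\right)^{2} = \left(1 \left(- \frac{37}{4}\right)\right)^{2} = \left(- \frac{37}{4}\right)^{2} = \frac{1369}{16}$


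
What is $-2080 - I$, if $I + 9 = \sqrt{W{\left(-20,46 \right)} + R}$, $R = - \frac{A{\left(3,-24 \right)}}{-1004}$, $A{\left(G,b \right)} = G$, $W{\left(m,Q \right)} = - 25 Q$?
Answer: $-2071 - \frac{i \sqrt{289803847}}{502} \approx -2071.0 - 33.912 i$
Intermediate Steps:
$R = \frac{3}{1004}$ ($R = - \frac{3}{-1004} = - \frac{3 \left(-1\right)}{1004} = \left(-1\right) \left(- \frac{3}{1004}\right) = \frac{3}{1004} \approx 0.002988$)
$I = -9 + \frac{i \sqrt{289803847}}{502}$ ($I = -9 + \sqrt{\left(-25\right) 46 + \frac{3}{1004}} = -9 + \sqrt{-1150 + \frac{3}{1004}} = -9 + \sqrt{- \frac{1154597}{1004}} = -9 + \frac{i \sqrt{289803847}}{502} \approx -9.0 + 33.912 i$)
$-2080 - I = -2080 - \left(-9 + \frac{i \sqrt{289803847}}{502}\right) = -2080 + \left(9 - \frac{i \sqrt{289803847}}{502}\right) = -2071 - \frac{i \sqrt{289803847}}{502}$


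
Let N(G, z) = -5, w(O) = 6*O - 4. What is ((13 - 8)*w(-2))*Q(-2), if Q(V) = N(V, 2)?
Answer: 400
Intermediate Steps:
w(O) = -4 + 6*O
Q(V) = -5
((13 - 8)*w(-2))*Q(-2) = ((13 - 8)*(-4 + 6*(-2)))*(-5) = (5*(-4 - 12))*(-5) = (5*(-16))*(-5) = -80*(-5) = 400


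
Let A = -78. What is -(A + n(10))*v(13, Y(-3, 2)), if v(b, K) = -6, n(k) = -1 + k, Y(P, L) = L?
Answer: -414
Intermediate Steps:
-(A + n(10))*v(13, Y(-3, 2)) = -(-78 + (-1 + 10))*(-6) = -(-78 + 9)*(-6) = -(-69)*(-6) = -1*414 = -414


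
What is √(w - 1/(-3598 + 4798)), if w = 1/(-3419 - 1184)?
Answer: I*√80133627/276180 ≈ 0.032413*I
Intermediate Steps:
w = -1/4603 (w = 1/(-4603) = -1/4603 ≈ -0.00021725)
√(w - 1/(-3598 + 4798)) = √(-1/4603 - 1/(-3598 + 4798)) = √(-1/4603 - 1/1200) = √(-5803/5523600) = I*√80133627/276180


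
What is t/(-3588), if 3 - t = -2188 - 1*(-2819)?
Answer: 157/897 ≈ 0.17503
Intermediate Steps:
t = -628 (t = 3 - (-2188 - 1*(-2819)) = 3 - (-2188 + 2819) = 3 - 1*631 = 3 - 631 = -628)
t/(-3588) = -628/(-3588) = -628*(-1/3588) = 157/897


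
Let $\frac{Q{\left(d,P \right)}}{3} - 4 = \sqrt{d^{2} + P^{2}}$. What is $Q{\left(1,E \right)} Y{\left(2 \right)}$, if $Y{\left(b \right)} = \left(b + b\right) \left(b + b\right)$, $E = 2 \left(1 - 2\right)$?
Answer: $192 + 48 \sqrt{5} \approx 299.33$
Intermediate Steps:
$E = -2$ ($E = 2 \left(-1\right) = -2$)
$Y{\left(b \right)} = 4 b^{2}$ ($Y{\left(b \right)} = 2 b 2 b = 4 b^{2}$)
$Q{\left(d,P \right)} = 12 + 3 \sqrt{P^{2} + d^{2}}$ ($Q{\left(d,P \right)} = 12 + 3 \sqrt{d^{2} + P^{2}} = 12 + 3 \sqrt{P^{2} + d^{2}}$)
$Q{\left(1,E \right)} Y{\left(2 \right)} = \left(12 + 3 \sqrt{\left(-2\right)^{2} + 1^{2}}\right) 4 \cdot 2^{2} = \left(12 + 3 \sqrt{4 + 1}\right) 4 \cdot 4 = \left(12 + 3 \sqrt{5}\right) 16 = 192 + 48 \sqrt{5}$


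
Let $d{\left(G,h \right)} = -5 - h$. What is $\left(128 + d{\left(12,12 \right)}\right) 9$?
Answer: $999$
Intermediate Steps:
$\left(128 + d{\left(12,12 \right)}\right) 9 = \left(128 - 17\right) 9 = 111 \cdot 9 = 999$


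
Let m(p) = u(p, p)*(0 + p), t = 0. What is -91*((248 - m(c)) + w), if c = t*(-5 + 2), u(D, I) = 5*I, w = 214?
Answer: -42042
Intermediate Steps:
c = 0 (c = 0*(-5 + 2) = 0*(-3) = 0)
m(p) = 5*p² (m(p) = (5*p)*(0 + p) = (5*p)*p = 5*p²)
-91*((248 - m(c)) + w) = -91*((248 - 5*0²) + 214) = -91*((248 - 5*0) + 214) = -91*((248 - 1*0) + 214) = -91*((248 + 0) + 214) = -91*(248 + 214) = -91*462 = -42042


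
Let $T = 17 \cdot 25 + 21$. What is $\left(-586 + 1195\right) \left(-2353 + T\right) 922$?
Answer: $-1070776686$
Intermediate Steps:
$T = 446$ ($T = 425 + 21 = 446$)
$\left(-586 + 1195\right) \left(-2353 + T\right) 922 = \left(-586 + 1195\right) \left(-2353 + 446\right) 922 = 609 \left(-1907\right) 922 = \left(-1161363\right) 922 = -1070776686$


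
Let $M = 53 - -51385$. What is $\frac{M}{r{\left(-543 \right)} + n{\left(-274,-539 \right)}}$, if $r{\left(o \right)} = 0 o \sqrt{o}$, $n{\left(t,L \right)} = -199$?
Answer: $- \frac{51438}{199} \approx -258.48$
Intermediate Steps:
$r{\left(o \right)} = 0$ ($r{\left(o \right)} = 0 \sqrt{o} = 0$)
$M = 51438$ ($M = 53 + 51385 = 51438$)
$\frac{M}{r{\left(-543 \right)} + n{\left(-274,-539 \right)}} = \frac{51438}{0 - 199} = \frac{51438}{-199} = 51438 \left(- \frac{1}{199}\right) = - \frac{51438}{199}$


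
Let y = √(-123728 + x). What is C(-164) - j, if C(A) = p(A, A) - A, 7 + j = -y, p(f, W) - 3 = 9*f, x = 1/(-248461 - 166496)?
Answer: -1302 + I*√21304639176868029/414957 ≈ -1302.0 + 351.75*I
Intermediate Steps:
x = -1/414957 (x = 1/(-414957) = -1/414957 ≈ -2.4099e-6)
p(f, W) = 3 + 9*f
y = I*√21304639176868029/414957 (y = √(-123728 - 1/414957) = √(-51341799697/414957) = I*√21304639176868029/414957 ≈ 351.75*I)
j = -7 - I*√21304639176868029/414957 ≈ -7.0 - 351.75*I
C(A) = 3 + 8*A (C(A) = (3 + 9*A) - A = 3 + 8*A)
C(-164) - j = (3 + 8*(-164)) - (-7 - I*√21304639176868029/414957) = (3 - 1312) + (7 + I*√21304639176868029/414957) = -1309 + (7 + I*√21304639176868029/414957) = -1302 + I*√21304639176868029/414957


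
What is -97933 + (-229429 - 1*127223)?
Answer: -454585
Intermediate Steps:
-97933 + (-229429 - 1*127223) = -97933 + (-229429 - 127223) = -97933 - 356652 = -454585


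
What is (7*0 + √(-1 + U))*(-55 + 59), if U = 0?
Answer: 4*I ≈ 4.0*I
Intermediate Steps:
(7*0 + √(-1 + U))*(-55 + 59) = (7*0 + √(-1 + 0))*(-55 + 59) = (0 + √(-1))*4 = (0 + I)*4 = I*4 = 4*I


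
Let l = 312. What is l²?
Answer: 97344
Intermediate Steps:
l² = 312² = 97344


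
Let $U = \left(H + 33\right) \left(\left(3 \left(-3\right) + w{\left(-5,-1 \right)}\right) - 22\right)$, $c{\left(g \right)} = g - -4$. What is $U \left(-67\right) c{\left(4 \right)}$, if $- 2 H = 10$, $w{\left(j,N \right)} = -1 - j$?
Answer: $405216$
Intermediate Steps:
$H = -5$ ($H = \left(- \frac{1}{2}\right) 10 = -5$)
$c{\left(g \right)} = 4 + g$ ($c{\left(g \right)} = g + 4 = 4 + g$)
$U = -756$ ($U = \left(-5 + 33\right) \left(\left(3 \left(-3\right) - -4\right) - 22\right) = 28 \left(\left(-9 + \left(-1 + 5\right)\right) - 22\right) = 28 \left(\left(-9 + 4\right) - 22\right) = 28 \left(-5 - 22\right) = 28 \left(-27\right) = -756$)
$U \left(-67\right) c{\left(4 \right)} = \left(-756\right) \left(-67\right) \left(4 + 4\right) = 50652 \cdot 8 = 405216$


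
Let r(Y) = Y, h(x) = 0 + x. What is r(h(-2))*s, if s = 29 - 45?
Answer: 32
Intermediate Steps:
h(x) = x
s = -16
r(h(-2))*s = -2*(-16) = 32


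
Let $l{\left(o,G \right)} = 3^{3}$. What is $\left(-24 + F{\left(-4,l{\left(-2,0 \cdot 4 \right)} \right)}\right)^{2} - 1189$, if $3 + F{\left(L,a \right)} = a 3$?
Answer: $1727$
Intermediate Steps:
$l{\left(o,G \right)} = 27$
$F{\left(L,a \right)} = -3 + 3 a$ ($F{\left(L,a \right)} = -3 + a 3 = -3 + 3 a$)
$\left(-24 + F{\left(-4,l{\left(-2,0 \cdot 4 \right)} \right)}\right)^{2} - 1189 = \left(-24 + \left(-3 + 3 \cdot 27\right)\right)^{2} - 1189 = \left(-24 + \left(-3 + 81\right)\right)^{2} - 1189 = \left(-24 + 78\right)^{2} - 1189 = 54^{2} - 1189 = 2916 - 1189 = 1727$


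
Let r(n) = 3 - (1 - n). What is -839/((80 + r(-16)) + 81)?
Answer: -839/147 ≈ -5.7075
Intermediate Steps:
r(n) = 2 + n (r(n) = 3 + (-1 + n) = 2 + n)
-839/((80 + r(-16)) + 81) = -839/((80 + (2 - 16)) + 81) = -839/((80 - 14) + 81) = -839/(66 + 81) = -839/147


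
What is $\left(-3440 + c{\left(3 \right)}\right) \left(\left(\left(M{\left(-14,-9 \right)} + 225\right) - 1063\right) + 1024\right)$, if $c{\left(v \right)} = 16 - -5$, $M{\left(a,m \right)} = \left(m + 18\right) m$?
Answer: $-358995$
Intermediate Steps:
$M{\left(a,m \right)} = m \left(18 + m\right)$ ($M{\left(a,m \right)} = \left(18 + m\right) m = m \left(18 + m\right)$)
$c{\left(v \right)} = 21$ ($c{\left(v \right)} = 16 + 5 = 21$)
$\left(-3440 + c{\left(3 \right)}\right) \left(\left(\left(M{\left(-14,-9 \right)} + 225\right) - 1063\right) + 1024\right) = \left(-3440 + 21\right) \left(\left(\left(- 9 \left(18 - 9\right) + 225\right) - 1063\right) + 1024\right) = - 3419 \left(\left(\left(\left(-9\right) 9 + 225\right) - 1063\right) + 1024\right) = - 3419 \left(\left(\left(-81 + 225\right) - 1063\right) + 1024\right) = - 3419 \left(\left(144 - 1063\right) + 1024\right) = - 3419 \left(-919 + 1024\right) = \left(-3419\right) 105 = -358995$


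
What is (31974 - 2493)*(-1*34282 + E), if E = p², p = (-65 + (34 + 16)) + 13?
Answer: -1010549718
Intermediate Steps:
p = -2 (p = (-65 + 50) + 13 = -15 + 13 = -2)
E = 4 (E = (-2)² = 4)
(31974 - 2493)*(-1*34282 + E) = (31974 - 2493)*(-1*34282 + 4) = 29481*(-34282 + 4) = 29481*(-34278) = -1010549718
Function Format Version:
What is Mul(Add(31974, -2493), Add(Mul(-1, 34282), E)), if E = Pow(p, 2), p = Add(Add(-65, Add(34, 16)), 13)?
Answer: -1010549718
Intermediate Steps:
p = -2 (p = Add(Add(-65, 50), 13) = Add(-15, 13) = -2)
E = 4 (E = Pow(-2, 2) = 4)
Mul(Add(31974, -2493), Add(Mul(-1, 34282), E)) = Mul(Add(31974, -2493), Add(Mul(-1, 34282), 4)) = Mul(29481, Add(-34282, 4)) = Mul(29481, -34278) = -1010549718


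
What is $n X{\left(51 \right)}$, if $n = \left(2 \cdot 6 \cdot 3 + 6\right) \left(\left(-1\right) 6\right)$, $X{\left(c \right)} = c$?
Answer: $-12852$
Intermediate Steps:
$n = -252$ ($n = \left(12 \cdot 3 + 6\right) \left(-6\right) = \left(36 + 6\right) \left(-6\right) = 42 \left(-6\right) = -252$)
$n X{\left(51 \right)} = \left(-252\right) 51 = -12852$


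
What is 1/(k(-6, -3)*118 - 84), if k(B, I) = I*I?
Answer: 1/978 ≈ 0.0010225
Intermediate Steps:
k(B, I) = I²
1/(k(-6, -3)*118 - 84) = 1/((-3)²*118 - 84) = 1/(9*118 - 84) = 1/(1062 - 84) = 1/978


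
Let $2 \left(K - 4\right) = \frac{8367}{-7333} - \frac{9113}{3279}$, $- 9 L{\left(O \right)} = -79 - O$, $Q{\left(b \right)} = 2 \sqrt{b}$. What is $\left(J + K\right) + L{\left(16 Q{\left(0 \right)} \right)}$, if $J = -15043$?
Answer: $- \frac{1084342278101}{72134721} \approx -15032.0$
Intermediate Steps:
$L{\left(O \right)} = \frac{79}{9} + \frac{O}{9}$ ($L{\left(O \right)} = - \frac{-79 - O}{9} = \frac{79}{9} + \frac{O}{9}$)
$K = \frac{49049117}{24044907}$ ($K = 4 + \frac{\frac{8367}{-7333} - \frac{9113}{3279}}{2} = 4 + \frac{8367 \left(- \frac{1}{7333}\right) - \frac{9113}{3279}}{2} = 4 + \frac{- \frac{8367}{7333} - \frac{9113}{3279}}{2} = 4 + \frac{1}{2} \left(- \frac{94261022}{24044907}\right) = 4 - \frac{47130511}{24044907} = \frac{49049117}{24044907} \approx 2.0399$)
$\left(J + K\right) + L{\left(16 Q{\left(0 \right)} \right)} = \left(-15043 + \frac{49049117}{24044907}\right) + \left(\frac{79}{9} + \frac{16 \cdot 2 \sqrt{0}}{9}\right) = - \frac{361658486884}{24044907} + \left(\frac{79}{9} + \frac{16 \cdot 2 \cdot 0}{9}\right) = - \frac{361658486884}{24044907} + \left(\frac{79}{9} + \frac{16 \cdot 0}{9}\right) = - \frac{361658486884}{24044907} + \left(\frac{79}{9} + \frac{1}{9} \cdot 0\right) = - \frac{361658486884}{24044907} + \left(\frac{79}{9} + 0\right) = - \frac{361658486884}{24044907} + \frac{79}{9} = - \frac{1084342278101}{72134721}$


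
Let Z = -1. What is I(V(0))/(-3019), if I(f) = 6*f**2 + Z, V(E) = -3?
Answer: -53/3019 ≈ -0.017555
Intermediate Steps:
I(f) = -1 + 6*f**2 (I(f) = 6*f**2 - 1 = -1 + 6*f**2)
I(V(0))/(-3019) = (-1 + 6*(-3)**2)/(-3019) = (-1 + 6*9)*(-1/3019) = (-1 + 54)*(-1/3019) = 53*(-1/3019) = -53/3019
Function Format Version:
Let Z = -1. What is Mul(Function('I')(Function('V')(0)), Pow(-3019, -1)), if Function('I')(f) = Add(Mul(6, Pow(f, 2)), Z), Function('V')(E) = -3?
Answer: Rational(-53, 3019) ≈ -0.017555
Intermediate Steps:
Function('I')(f) = Add(-1, Mul(6, Pow(f, 2))) (Function('I')(f) = Add(Mul(6, Pow(f, 2)), -1) = Add(-1, Mul(6, Pow(f, 2))))
Mul(Function('I')(Function('V')(0)), Pow(-3019, -1)) = Mul(Add(-1, Mul(6, Pow(-3, 2))), Pow(-3019, -1)) = Mul(Add(-1, Mul(6, 9)), Rational(-1, 3019)) = Mul(Add(-1, 54), Rational(-1, 3019)) = Mul(53, Rational(-1, 3019)) = Rational(-53, 3019)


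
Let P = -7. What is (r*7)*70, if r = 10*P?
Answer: -34300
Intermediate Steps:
r = -70 (r = 10*(-7) = -70)
(r*7)*70 = -70*7*70 = -490*70 = -34300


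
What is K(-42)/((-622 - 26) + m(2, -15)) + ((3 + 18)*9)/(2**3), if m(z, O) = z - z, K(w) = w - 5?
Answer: 3839/162 ≈ 23.698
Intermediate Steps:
K(w) = -5 + w
m(z, O) = 0
K(-42)/((-622 - 26) + m(2, -15)) + ((3 + 18)*9)/(2**3) = (-5 - 42)/((-622 - 26) + 0) + ((3 + 18)*9)/(2**3) = -47/(-648 + 0) + (21*9)/8 = -47/(-648) + 189*(1/8) = -47*(-1/648) + 189/8 = 47/648 + 189/8 = 3839/162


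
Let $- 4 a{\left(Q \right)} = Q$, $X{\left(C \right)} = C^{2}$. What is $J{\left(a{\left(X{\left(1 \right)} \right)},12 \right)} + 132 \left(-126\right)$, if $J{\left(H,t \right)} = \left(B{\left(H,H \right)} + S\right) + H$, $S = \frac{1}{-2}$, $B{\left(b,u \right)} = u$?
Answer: $-16633$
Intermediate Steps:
$S = - \frac{1}{2} \approx -0.5$
$a{\left(Q \right)} = - \frac{Q}{4}$
$J{\left(H,t \right)} = - \frac{1}{2} + 2 H$ ($J{\left(H,t \right)} = \left(H - \frac{1}{2}\right) + H = \left(- \frac{1}{2} + H\right) + H = - \frac{1}{2} + 2 H$)
$J{\left(a{\left(X{\left(1 \right)} \right)},12 \right)} + 132 \left(-126\right) = \left(- \frac{1}{2} + 2 \left(- \frac{1^{2}}{4}\right)\right) + 132 \left(-126\right) = \left(- \frac{1}{2} + 2 \left(\left(- \frac{1}{4}\right) 1\right)\right) - 16632 = \left(- \frac{1}{2} + 2 \left(- \frac{1}{4}\right)\right) - 16632 = \left(- \frac{1}{2} - \frac{1}{2}\right) - 16632 = -1 - 16632 = -16633$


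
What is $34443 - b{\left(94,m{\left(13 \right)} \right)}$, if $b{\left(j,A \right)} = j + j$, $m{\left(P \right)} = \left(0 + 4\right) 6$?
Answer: $34255$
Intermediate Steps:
$m{\left(P \right)} = 24$ ($m{\left(P \right)} = 4 \cdot 6 = 24$)
$b{\left(j,A \right)} = 2 j$
$34443 - b{\left(94,m{\left(13 \right)} \right)} = 34443 - 2 \cdot 94 = 34443 - 188 = 34255$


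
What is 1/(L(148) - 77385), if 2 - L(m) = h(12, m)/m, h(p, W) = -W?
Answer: -1/77382 ≈ -1.2923e-5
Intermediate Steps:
L(m) = 3 (L(m) = 2 - (-m)/m = 2 - 1*(-1) = 2 + 1 = 3)
1/(L(148) - 77385) = 1/(3 - 77385) = 1/(-77382) = -1/77382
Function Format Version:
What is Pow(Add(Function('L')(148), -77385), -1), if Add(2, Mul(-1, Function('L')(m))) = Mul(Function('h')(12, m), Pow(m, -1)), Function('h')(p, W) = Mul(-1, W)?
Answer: Rational(-1, 77382) ≈ -1.2923e-5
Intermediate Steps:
Function('L')(m) = 3 (Function('L')(m) = Add(2, Mul(-1, Mul(Mul(-1, m), Pow(m, -1)))) = Add(2, Mul(-1, -1)) = Add(2, 1) = 3)
Pow(Add(Function('L')(148), -77385), -1) = Pow(Add(3, -77385), -1) = Pow(-77382, -1) = Rational(-1, 77382)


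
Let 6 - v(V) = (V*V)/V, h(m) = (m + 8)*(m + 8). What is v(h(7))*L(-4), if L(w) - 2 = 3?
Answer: -1095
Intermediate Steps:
L(w) = 5 (L(w) = 2 + 3 = 5)
h(m) = (8 + m)² (h(m) = (8 + m)*(8 + m) = (8 + m)²)
v(V) = 6 - V (v(V) = 6 - V*V/V = 6 - V²/V = 6 - V)
v(h(7))*L(-4) = (6 - (8 + 7)²)*5 = (6 - 1*15²)*5 = (6 - 1*225)*5 = (6 - 225)*5 = -219*5 = -1095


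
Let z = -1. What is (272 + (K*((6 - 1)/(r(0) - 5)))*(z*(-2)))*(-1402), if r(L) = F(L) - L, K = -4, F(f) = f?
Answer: -392560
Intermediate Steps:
r(L) = 0 (r(L) = L - L = 0)
(272 + (K*((6 - 1)/(r(0) - 5)))*(z*(-2)))*(-1402) = (272 + (-4*(6 - 1)/(0 - 5))*(-1*(-2)))*(-1402) = (272 - 20/(-5)*2)*(-1402) = (272 - 20*(-1)/5*2)*(-1402) = (272 - 4*(-1)*2)*(-1402) = (272 + 4*2)*(-1402) = (272 + 8)*(-1402) = 280*(-1402) = -392560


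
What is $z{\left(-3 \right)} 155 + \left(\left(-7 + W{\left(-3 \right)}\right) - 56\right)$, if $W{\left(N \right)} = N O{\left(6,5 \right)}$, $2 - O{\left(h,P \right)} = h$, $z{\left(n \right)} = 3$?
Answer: $414$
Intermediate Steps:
$O{\left(h,P \right)} = 2 - h$
$W{\left(N \right)} = - 4 N$ ($W{\left(N \right)} = N \left(2 - 6\right) = N \left(-4\right) = - 4 N$)
$z{\left(-3 \right)} 155 + \left(\left(-7 + W{\left(-3 \right)}\right) - 56\right) = 3 \cdot 155 - 51 = 465 + \left(\left(-7 + 12\right) - 56\right) = 465 + \left(5 - 56\right) = 465 - 51 = 414$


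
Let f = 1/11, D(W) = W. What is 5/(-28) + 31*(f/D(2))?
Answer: 379/308 ≈ 1.2305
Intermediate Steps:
f = 1/11 ≈ 0.090909
5/(-28) + 31*(f/D(2)) = 5/(-28) + 31*((1/11)/2) = 5*(-1/28) + 31*((1/11)*(½)) = -5/28 + 31*(1/22) = -5/28 + 31/22 = 379/308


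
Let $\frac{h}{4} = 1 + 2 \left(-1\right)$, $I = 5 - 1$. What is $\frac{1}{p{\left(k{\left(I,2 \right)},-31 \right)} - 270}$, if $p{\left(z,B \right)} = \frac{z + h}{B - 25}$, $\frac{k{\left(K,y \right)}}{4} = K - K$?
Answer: $- \frac{14}{3779} \approx -0.0037047$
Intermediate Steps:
$I = 4$ ($I = 5 - 1 = 4$)
$h = -4$ ($h = 4 \left(1 + 2 \left(-1\right)\right) = 4 \left(1 - 2\right) = 4 \left(-1\right) = -4$)
$k{\left(K,y \right)} = 0$ ($k{\left(K,y \right)} = 4 \left(K - K\right) = 4 \cdot 0 = 0$)
$p{\left(z,B \right)} = \frac{-4 + z}{-25 + B}$ ($p{\left(z,B \right)} = \frac{z - 4}{B - 25} = \frac{-4 + z}{-25 + B}$)
$\frac{1}{p{\left(k{\left(I,2 \right)},-31 \right)} - 270} = \frac{1}{\frac{-4 + 0}{-25 - 31} - 270} = \frac{1}{\frac{1}{-56} \left(-4\right) - 270} = \frac{1}{\left(- \frac{1}{56}\right) \left(-4\right) - 270} = \frac{1}{\frac{1}{14} - 270} = \frac{1}{- \frac{3779}{14}} = - \frac{14}{3779}$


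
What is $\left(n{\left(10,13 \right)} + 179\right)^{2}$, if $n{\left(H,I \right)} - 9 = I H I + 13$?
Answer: $3575881$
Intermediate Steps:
$n{\left(H,I \right)} = 22 + H I^{2}$ ($n{\left(H,I \right)} = 9 + \left(I H I + 13\right) = 9 + \left(H I I + 13\right) = 9 + \left(H I^{2} + 13\right) = 9 + \left(13 + H I^{2}\right) = 22 + H I^{2}$)
$\left(n{\left(10,13 \right)} + 179\right)^{2} = \left(\left(22 + 10 \cdot 13^{2}\right) + 179\right)^{2} = \left(\left(22 + 10 \cdot 169\right) + 179\right)^{2} = \left(\left(22 + 1690\right) + 179\right)^{2} = \left(1712 + 179\right)^{2} = 1891^{2} = 3575881$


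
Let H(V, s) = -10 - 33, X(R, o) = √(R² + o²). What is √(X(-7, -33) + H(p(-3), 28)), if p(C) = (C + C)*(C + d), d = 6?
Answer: √(-43 + √1138) ≈ 3.044*I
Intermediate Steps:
p(C) = 2*C*(6 + C) (p(C) = (C + C)*(C + 6) = (2*C)*(6 + C) = 2*C*(6 + C))
H(V, s) = -43
√(X(-7, -33) + H(p(-3), 28)) = √(√((-7)² + (-33)²) - 43) = √(√(49 + 1089) - 43) = √(√1138 - 43) = √(-43 + √1138)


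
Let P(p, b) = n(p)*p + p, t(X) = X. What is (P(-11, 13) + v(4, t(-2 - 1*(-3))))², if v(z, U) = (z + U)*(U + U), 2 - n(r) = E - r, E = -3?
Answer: 4225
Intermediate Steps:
n(r) = 5 + r (n(r) = 2 - (-3 - r) = 2 + (3 + r) = 5 + r)
v(z, U) = 2*U*(U + z) (v(z, U) = (U + z)*(2*U) = 2*U*(U + z))
P(p, b) = p + p*(5 + p) (P(p, b) = (5 + p)*p + p = p*(5 + p) + p = p + p*(5 + p))
(P(-11, 13) + v(4, t(-2 - 1*(-3))))² = (-11*(6 - 11) + 2*(-2 - 1*(-3))*((-2 - 1*(-3)) + 4))² = (-11*(-5) + 2*(-2 + 3)*((-2 + 3) + 4))² = (55 + 2*1*(1 + 4))² = (55 + 2*1*5)² = (55 + 10)² = 65² = 4225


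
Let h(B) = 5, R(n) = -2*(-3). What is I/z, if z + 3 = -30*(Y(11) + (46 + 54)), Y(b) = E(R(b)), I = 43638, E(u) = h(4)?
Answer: -14546/1051 ≈ -13.840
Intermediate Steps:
R(n) = 6
E(u) = 5
Y(b) = 5
z = -3153 (z = -3 - 30*(5 + (46 + 54)) = -3 - 30*(5 + 100) = -3 - 30*105 = -3 - 3150 = -3153)
I/z = 43638/(-3153) = 43638*(-1/3153) = -14546/1051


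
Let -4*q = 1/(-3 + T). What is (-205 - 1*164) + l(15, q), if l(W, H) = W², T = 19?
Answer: -144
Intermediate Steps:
q = -1/64 (q = -1/(4*(-3 + 19)) = -¼/16 = -¼*1/16 = -1/64 ≈ -0.015625)
(-205 - 1*164) + l(15, q) = (-205 - 1*164) + 15² = (-205 - 164) + 225 = -369 + 225 = -144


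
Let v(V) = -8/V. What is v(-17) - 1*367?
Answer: -6231/17 ≈ -366.53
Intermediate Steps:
v(-17) - 1*367 = -8/(-17) - 1*367 = -8*(-1/17) - 367 = 8/17 - 367 = -6231/17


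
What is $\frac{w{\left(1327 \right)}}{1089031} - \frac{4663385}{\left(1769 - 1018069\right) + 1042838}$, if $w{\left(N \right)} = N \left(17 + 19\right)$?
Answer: $- \frac{5077303056599}{28900704678} \approx -175.68$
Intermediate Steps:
$w{\left(N \right)} = 36 N$ ($w{\left(N \right)} = N 36 = 36 N$)
$\frac{w{\left(1327 \right)}}{1089031} - \frac{4663385}{\left(1769 - 1018069\right) + 1042838} = \frac{36 \cdot 1327}{1089031} - \frac{4663385}{\left(1769 - 1018069\right) + 1042838} = 47772 \cdot \frac{1}{1089031} - \frac{4663385}{-1016300 + 1042838} = \frac{47772}{1089031} - \frac{4663385}{26538} = - \frac{5077303056599}{28900704678}$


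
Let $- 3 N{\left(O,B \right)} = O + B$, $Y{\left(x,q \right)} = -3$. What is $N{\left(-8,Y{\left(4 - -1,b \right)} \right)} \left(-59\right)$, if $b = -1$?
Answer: $- \frac{649}{3} \approx -216.33$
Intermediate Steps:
$N{\left(O,B \right)} = - \frac{B}{3} - \frac{O}{3}$ ($N{\left(O,B \right)} = - \frac{O + B}{3} = - \frac{B + O}{3} = - \frac{B}{3} - \frac{O}{3}$)
$N{\left(-8,Y{\left(4 - -1,b \right)} \right)} \left(-59\right) = \left(\left(- \frac{1}{3}\right) \left(-3\right) - - \frac{8}{3}\right) \left(-59\right) = \left(1 + \frac{8}{3}\right) \left(-59\right) = \frac{11}{3} \left(-59\right) = - \frac{649}{3}$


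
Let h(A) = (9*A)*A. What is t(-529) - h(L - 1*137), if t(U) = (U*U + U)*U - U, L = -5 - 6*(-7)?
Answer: -147845519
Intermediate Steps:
L = 37 (L = -5 + 42 = 37)
h(A) = 9*A**2
t(U) = -U + U*(U + U**2) (t(U) = (U**2 + U)*U - U = (U + U**2)*U - U = U*(U + U**2) - U = -U + U*(U + U**2))
t(-529) - h(L - 1*137) = -529*(-1 - 529 + (-529)**2) - 9*(37 - 1*137)**2 = -529*(-1 - 529 + 279841) - 9*(37 - 137)**2 = -529*279311 - 9*(-100)**2 = -147755519 - 9*10000 = -147755519 - 1*90000 = -147755519 - 90000 = -147845519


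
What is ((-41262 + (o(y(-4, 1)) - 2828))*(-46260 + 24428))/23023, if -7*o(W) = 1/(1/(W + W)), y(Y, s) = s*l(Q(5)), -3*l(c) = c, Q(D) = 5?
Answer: 20213812160/483483 ≈ 41809.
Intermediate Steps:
l(c) = -c/3
y(Y, s) = -5*s/3 (y(Y, s) = s*(-⅓*5) = s*(-5/3) = -5*s/3)
o(W) = -2*W/7
((-41262 + (o(y(-4, 1)) - 2828))*(-46260 + 24428))/23023 = ((-41262 + (-(-10)/21 - 2828))*(-46260 + 24428))/23023 = ((-41262 + (-2/7*(-5/3) - 2828))*(-21832))*(1/23023) = ((-41262 + (10/21 - 2828))*(-21832))*(1/23023) = ((-41262 - 59378/21)*(-21832))*(1/23023) = -925880/21*(-21832)*(1/23023) = (20213812160/21)*(1/23023) = 20213812160/483483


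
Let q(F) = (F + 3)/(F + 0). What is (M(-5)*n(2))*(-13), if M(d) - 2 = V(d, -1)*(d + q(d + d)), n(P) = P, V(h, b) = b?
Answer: -819/5 ≈ -163.80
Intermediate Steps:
q(F) = (3 + F)/F
M(d) = 2 - d - (3 + 2*d)/(2*d) (M(d) = 2 - (d + (3 + (d + d))/(d + d)) = 2 - (d + (3 + 2*d)/((2*d))) = 2 - (d + (1/(2*d))*(3 + 2*d)) = 2 - (d + (3 + 2*d)/(2*d)) = 2 + (-d - (3 + 2*d)/(2*d)) = 2 - d - (3 + 2*d)/(2*d))
(M(-5)*n(2))*(-13) = ((1 - 1*(-5) - 3/2/(-5))*2)*(-13) = ((1 + 5 - 3/2*(-⅕))*2)*(-13) = ((1 + 5 + 3/10)*2)*(-13) = ((63/10)*2)*(-13) = (63/5)*(-13) = -819/5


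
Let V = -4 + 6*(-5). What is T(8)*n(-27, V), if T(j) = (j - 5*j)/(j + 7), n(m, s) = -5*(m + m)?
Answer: -576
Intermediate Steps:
V = -34 (V = -4 - 30 = -34)
n(m, s) = -10*m
T(j) = -4*j/(7 + j) (T(j) = (-4*j)/(7 + j) = -4*j/(7 + j))
T(8)*n(-27, V) = (-4*8/(7 + 8))*(-10*(-27)) = -4*8/15*270 = -4*8*1/15*270 = -32/15*270 = -576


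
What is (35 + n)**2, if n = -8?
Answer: 729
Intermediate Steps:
(35 + n)**2 = (35 - 8)**2 = 27**2 = 729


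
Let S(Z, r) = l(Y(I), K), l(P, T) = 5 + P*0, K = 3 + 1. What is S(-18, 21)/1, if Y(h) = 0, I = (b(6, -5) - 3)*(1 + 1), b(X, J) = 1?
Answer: 5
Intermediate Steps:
I = -4 (I = (1 - 3)*(1 + 1) = -2*2 = -4)
K = 4
l(P, T) = 5 (l(P, T) = 5 + 0 = 5)
S(Z, r) = 5
S(-18, 21)/1 = 5/1 = 1*5 = 5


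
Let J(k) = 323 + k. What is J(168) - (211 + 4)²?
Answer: -45734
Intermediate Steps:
J(168) - (211 + 4)² = (323 + 168) - (211 + 4)² = 491 - 1*215² = 491 - 1*46225 = 491 - 46225 = -45734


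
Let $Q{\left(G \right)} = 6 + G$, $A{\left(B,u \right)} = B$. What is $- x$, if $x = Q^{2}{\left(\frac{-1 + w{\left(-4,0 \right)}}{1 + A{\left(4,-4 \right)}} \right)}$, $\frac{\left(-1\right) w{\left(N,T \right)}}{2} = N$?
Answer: $- \frac{1369}{25} \approx -54.76$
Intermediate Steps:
$w{\left(N,T \right)} = - 2 N$
$x = \frac{1369}{25}$ ($x = \left(6 + \frac{-1 - -8}{1 + 4}\right)^{2} = \left(6 + \frac{-1 + 8}{5}\right)^{2} = \left(6 + 7 \cdot \frac{1}{5}\right)^{2} = \left(6 + \frac{7}{5}\right)^{2} = \left(\frac{37}{5}\right)^{2} = \frac{1369}{25} \approx 54.76$)
$- x = \left(-1\right) \frac{1369}{25} = - \frac{1369}{25}$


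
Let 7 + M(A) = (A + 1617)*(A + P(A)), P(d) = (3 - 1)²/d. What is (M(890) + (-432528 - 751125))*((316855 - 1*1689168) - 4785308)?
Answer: -2870520743093344/445 ≈ -6.4506e+12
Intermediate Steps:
P(d) = 4/d (P(d) = 2²/d = 4/d)
M(A) = -7 + (1617 + A)*(A + 4/A) (M(A) = -7 + (A + 1617)*(A + 4/A) = -7 + (1617 + A)*(A + 4/A))
(M(890) + (-432528 - 751125))*((316855 - 1*1689168) - 4785308) = ((-3 + 890² + 1617*890 + 6468/890) + (-432528 - 751125))*((316855 - 1*1689168) - 4785308) = ((-3 + 792100 + 1439130 + 6468*(1/890)) - 1183653)*((316855 - 1689168) - 4785308) = ((-3 + 792100 + 1439130 + 3234/445) - 1183653)*(-1372313 - 4785308) = (992899249/445 - 1183653)*(-6157621) = (466173664/445)*(-6157621) = -2870520743093344/445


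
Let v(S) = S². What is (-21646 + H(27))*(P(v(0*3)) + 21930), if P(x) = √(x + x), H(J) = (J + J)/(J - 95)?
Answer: -474714195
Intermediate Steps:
H(J) = 2*J/(-95 + J) (H(J) = (2*J)/(-95 + J) = 2*J/(-95 + J))
P(x) = √2*√x (P(x) = √(2*x) = √2*√x)
(-21646 + H(27))*(P(v(0*3)) + 21930) = (-21646 + 2*27/(-95 + 27))*(√2*√((0*3)²) + 21930) = (-21646 + 2*27/(-68))*(√2*√(0²) + 21930) = (-21646 + 2*27*(-1/68))*(√2*√0 + 21930) = (-21646 - 27/34)*(√2*0 + 21930) = -735991*(0 + 21930)/34 = -735991/34*21930 = -474714195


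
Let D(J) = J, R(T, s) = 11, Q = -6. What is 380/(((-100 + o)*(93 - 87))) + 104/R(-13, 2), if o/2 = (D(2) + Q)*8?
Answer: 24539/2706 ≈ 9.0684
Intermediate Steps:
o = -64 (o = 2*((2 - 6)*8) = 2*(-4*8) = 2*(-32) = -64)
380/(((-100 + o)*(93 - 87))) + 104/R(-13, 2) = 380/(((-100 - 64)*(93 - 87))) + 104/11 = 380/((-164*6)) + 104*(1/11) = 380/(-984) + 104/11 = 380*(-1/984) + 104/11 = -95/246 + 104/11 = 24539/2706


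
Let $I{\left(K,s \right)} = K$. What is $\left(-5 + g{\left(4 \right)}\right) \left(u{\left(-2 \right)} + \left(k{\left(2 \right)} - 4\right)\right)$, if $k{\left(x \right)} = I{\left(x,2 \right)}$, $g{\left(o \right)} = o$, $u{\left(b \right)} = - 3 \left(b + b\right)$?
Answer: $-10$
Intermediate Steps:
$u{\left(b \right)} = - 6 b$ ($u{\left(b \right)} = - 3 \cdot 2 b = - 6 b$)
$k{\left(x \right)} = x$
$\left(-5 + g{\left(4 \right)}\right) \left(u{\left(-2 \right)} + \left(k{\left(2 \right)} - 4\right)\right) = \left(-5 + 4\right) \left(\left(-6\right) \left(-2\right) + \left(2 - 4\right)\right) = - (12 + \left(2 - 4\right)) = - (12 - 2) = \left(-1\right) 10 = -10$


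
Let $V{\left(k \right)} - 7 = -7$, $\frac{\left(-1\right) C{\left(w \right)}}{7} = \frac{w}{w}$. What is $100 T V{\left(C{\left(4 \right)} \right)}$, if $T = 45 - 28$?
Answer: $0$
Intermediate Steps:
$C{\left(w \right)} = -7$ ($C{\left(w \right)} = - 7 \frac{w}{w} = \left(-7\right) 1 = -7$)
$V{\left(k \right)} = 0$ ($V{\left(k \right)} = 7 - 7 = 0$)
$T = 17$
$100 T V{\left(C{\left(4 \right)} \right)} = 100 \cdot 17 \cdot 0 = 1700 \cdot 0 = 0$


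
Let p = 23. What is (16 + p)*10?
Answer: 390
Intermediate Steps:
(16 + p)*10 = (16 + 23)*10 = 39*10 = 390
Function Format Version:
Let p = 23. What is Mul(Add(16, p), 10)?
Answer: 390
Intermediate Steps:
Mul(Add(16, p), 10) = Mul(Add(16, 23), 10) = Mul(39, 10) = 390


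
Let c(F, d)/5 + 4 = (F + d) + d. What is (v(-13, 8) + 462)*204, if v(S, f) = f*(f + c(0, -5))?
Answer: -6936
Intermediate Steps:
c(F, d) = -20 + 5*F + 10*d (c(F, d) = -20 + 5*((F + d) + d) = -20 + 5*(F + 2*d) = -20 + (5*F + 10*d) = -20 + 5*F + 10*d)
v(S, f) = f*(-70 + f) (v(S, f) = f*(f + (-20 + 5*0 + 10*(-5))) = f*(f + (-20 + 0 - 50)) = f*(f - 70) = f*(-70 + f))
(v(-13, 8) + 462)*204 = (8*(-70 + 8) + 462)*204 = (8*(-62) + 462)*204 = (-496 + 462)*204 = -34*204 = -6936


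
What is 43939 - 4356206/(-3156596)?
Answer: 69351013925/1578298 ≈ 43940.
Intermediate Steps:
43939 - 4356206/(-3156596) = 43939 - 4356206*(-1)/3156596 = 43939 - 1*(-2178103/1578298) = 43939 + 2178103/1578298 = 69351013925/1578298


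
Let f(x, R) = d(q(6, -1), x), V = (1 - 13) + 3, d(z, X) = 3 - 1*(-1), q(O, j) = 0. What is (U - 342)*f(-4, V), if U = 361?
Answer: 76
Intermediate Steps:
d(z, X) = 4 (d(z, X) = 3 + 1 = 4)
V = -9 (V = -12 + 3 = -9)
f(x, R) = 4
(U - 342)*f(-4, V) = (361 - 342)*4 = 19*4 = 76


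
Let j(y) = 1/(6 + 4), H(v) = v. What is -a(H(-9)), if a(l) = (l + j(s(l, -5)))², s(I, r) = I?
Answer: -7921/100 ≈ -79.210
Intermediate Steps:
j(y) = ⅒ (j(y) = 1/10 = ⅒)
a(l) = (⅒ + l)² (a(l) = (l + ⅒)² = (⅒ + l)²)
-a(H(-9)) = -(1 + 10*(-9))²/100 = -(1 - 90)²/100 = -(-89)²/100 = -7921/100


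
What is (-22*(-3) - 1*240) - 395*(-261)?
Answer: 102921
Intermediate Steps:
(-22*(-3) - 1*240) - 395*(-261) = (66 - 240) + 103095 = -174 + 103095 = 102921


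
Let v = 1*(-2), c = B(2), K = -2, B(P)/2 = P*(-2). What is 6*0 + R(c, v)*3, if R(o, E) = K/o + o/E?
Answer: 51/4 ≈ 12.750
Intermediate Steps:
B(P) = -4*P (B(P) = 2*(P*(-2)) = 2*(-2*P) = -4*P)
c = -8 (c = -4*2 = -8)
v = -2
R(o, E) = -2/o + o/E
6*0 + R(c, v)*3 = 6*0 + (-2/(-8) - 8/(-2))*3 = 0 + (-2*(-⅛) - 8*(-½))*3 = 0 + (¼ + 4)*3 = 0 + (17/4)*3 = 0 + 51/4 = 51/4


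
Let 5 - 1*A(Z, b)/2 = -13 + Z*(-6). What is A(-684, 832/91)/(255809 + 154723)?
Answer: -681/34211 ≈ -0.019906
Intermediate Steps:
A(Z, b) = 36 + 12*Z (A(Z, b) = 10 - 2*(-13 + Z*(-6)) = 10 - 2*(-13 - 6*Z) = 10 + (26 + 12*Z) = 36 + 12*Z)
A(-684, 832/91)/(255809 + 154723) = (36 + 12*(-684))/(255809 + 154723) = (36 - 8208)/410532 = -8172*1/410532 = -681/34211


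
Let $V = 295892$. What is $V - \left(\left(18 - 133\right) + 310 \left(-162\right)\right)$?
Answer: $346227$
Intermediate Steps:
$V - \left(\left(18 - 133\right) + 310 \left(-162\right)\right) = 295892 - \left(\left(18 - 133\right) + 310 \left(-162\right)\right) = 295892 - \left(-115 - 50220\right) = 295892 - -50335 = 295892 + 50335 = 346227$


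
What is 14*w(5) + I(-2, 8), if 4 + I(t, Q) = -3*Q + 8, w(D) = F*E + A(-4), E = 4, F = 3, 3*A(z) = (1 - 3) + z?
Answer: 120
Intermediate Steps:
A(z) = -2/3 + z/3 (A(z) = ((1 - 3) + z)/3 = (-2 + z)/3 = -2/3 + z/3)
w(D) = 10 (w(D) = 3*4 + (-2/3 + (1/3)*(-4)) = 12 + (-2/3 - 4/3) = 12 - 2 = 10)
I(t, Q) = 4 - 3*Q (I(t, Q) = -4 + (-3*Q + 8) = -4 + (8 - 3*Q) = 4 - 3*Q)
14*w(5) + I(-2, 8) = 14*10 + (4 - 3*8) = 140 + (4 - 24) = 140 - 20 = 120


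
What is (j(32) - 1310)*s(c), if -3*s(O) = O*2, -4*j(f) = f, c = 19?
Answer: 50084/3 ≈ 16695.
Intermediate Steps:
j(f) = -f/4
s(O) = -2*O/3 (s(O) = -O*2/3 = -2*O/3)
(j(32) - 1310)*s(c) = (-1/4*32 - 1310)*(-2/3*19) = (-8 - 1310)*(-38/3) = -1318*(-38/3) = 50084/3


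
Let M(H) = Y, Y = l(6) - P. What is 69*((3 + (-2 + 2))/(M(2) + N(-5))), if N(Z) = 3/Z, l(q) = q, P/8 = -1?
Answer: 1035/67 ≈ 15.448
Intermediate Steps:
P = -8 (P = 8*(-1) = -8)
Y = 14 (Y = 6 - 1*(-8) = 6 + 8 = 14)
M(H) = 14
69*((3 + (-2 + 2))/(M(2) + N(-5))) = 69*((3 + (-2 + 2))/(14 + 3/(-5))) = 69*((3 + 0)/(14 + 3*(-⅕))) = 69*(3/(14 - ⅗)) = 69*(3/(67/5)) = 69*(3*(5/67)) = 69*(15/67) = 1035/67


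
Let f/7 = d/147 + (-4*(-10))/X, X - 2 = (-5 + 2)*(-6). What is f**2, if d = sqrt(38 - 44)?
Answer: (294 + I*sqrt(6))**2/441 ≈ 195.99 + 3.266*I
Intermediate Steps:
X = 20 (X = 2 + (-5 + 2)*(-6) = 2 - 3*(-6) = 2 + 18 = 20)
d = I*sqrt(6) (d = sqrt(-6) = I*sqrt(6) ≈ 2.4495*I)
f = 14 + I*sqrt(6)/21 (f = 7*((I*sqrt(6))/147 - 4*(-10)/20) = 7*((I*sqrt(6))*(1/147) + 40*(1/20)) = 7*(I*sqrt(6)/147 + 2) = 7*(2 + I*sqrt(6)/147) = 14 + I*sqrt(6)/21 ≈ 14.0 + 0.11664*I)
f**2 = (14 + I*sqrt(6)/21)**2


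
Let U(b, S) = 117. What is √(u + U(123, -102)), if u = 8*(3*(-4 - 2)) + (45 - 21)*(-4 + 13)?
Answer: 3*√21 ≈ 13.748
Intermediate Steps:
u = 72 (u = 8*(3*(-6)) + 24*9 = 8*(-18) + 216 = -144 + 216 = 72)
√(u + U(123, -102)) = √(72 + 117) = √189 = 3*√21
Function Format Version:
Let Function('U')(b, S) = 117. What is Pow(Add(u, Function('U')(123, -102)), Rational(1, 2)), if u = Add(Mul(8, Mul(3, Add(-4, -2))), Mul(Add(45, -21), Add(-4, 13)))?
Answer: Mul(3, Pow(21, Rational(1, 2))) ≈ 13.748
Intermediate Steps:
u = 72 (u = Add(Mul(8, Mul(3, -6)), Mul(24, 9)) = Add(Mul(8, -18), 216) = Add(-144, 216) = 72)
Pow(Add(u, Function('U')(123, -102)), Rational(1, 2)) = Pow(Add(72, 117), Rational(1, 2)) = Pow(189, Rational(1, 2)) = Mul(3, Pow(21, Rational(1, 2)))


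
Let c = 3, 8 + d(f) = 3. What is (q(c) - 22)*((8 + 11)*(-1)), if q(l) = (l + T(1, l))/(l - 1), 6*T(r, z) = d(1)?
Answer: 4769/12 ≈ 397.42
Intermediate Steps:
d(f) = -5 (d(f) = -8 + 3 = -5)
T(r, z) = -5/6 (T(r, z) = (1/6)*(-5) = -5/6)
q(l) = (-5/6 + l)/(-1 + l) (q(l) = (l - 5/6)/(l - 1) = (-5/6 + l)/(-1 + l))
(q(c) - 22)*((8 + 11)*(-1)) = ((-5/6 + 3)/(-1 + 3) - 22)*((8 + 11)*(-1)) = ((13/6)/2 - 22)*(19*(-1)) = ((1/2)*(13/6) - 22)*(-19) = (13/12 - 22)*(-19) = -251/12*(-19) = 4769/12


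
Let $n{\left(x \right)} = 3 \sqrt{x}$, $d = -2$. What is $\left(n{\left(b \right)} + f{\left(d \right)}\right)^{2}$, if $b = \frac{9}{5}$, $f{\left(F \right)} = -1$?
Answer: $\frac{86}{5} - \frac{18 \sqrt{5}}{5} \approx 9.1502$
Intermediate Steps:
$b = \frac{9}{5}$ ($b = 9 \cdot \frac{1}{5} = \frac{9}{5} \approx 1.8$)
$\left(n{\left(b \right)} + f{\left(d \right)}\right)^{2} = \left(3 \sqrt{\frac{9}{5}} - 1\right)^{2} = \left(3 \frac{3 \sqrt{5}}{5} - 1\right)^{2} = \left(\frac{9 \sqrt{5}}{5} - 1\right)^{2} = \left(-1 + \frac{9 \sqrt{5}}{5}\right)^{2}$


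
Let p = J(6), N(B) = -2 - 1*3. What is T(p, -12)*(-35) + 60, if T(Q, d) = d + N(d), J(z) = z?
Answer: 655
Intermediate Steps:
N(B) = -5 (N(B) = -2 - 3 = -5)
p = 6
T(Q, d) = -5 + d (T(Q, d) = d - 5 = -5 + d)
T(p, -12)*(-35) + 60 = (-5 - 12)*(-35) + 60 = -17*(-35) + 60 = 595 + 60 = 655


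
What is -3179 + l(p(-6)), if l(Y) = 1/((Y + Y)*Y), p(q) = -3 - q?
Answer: -57221/18 ≈ -3178.9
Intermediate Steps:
l(Y) = 1/(2*Y²) (l(Y) = 1/(((2*Y))*Y) = (1/(2*Y))/Y = 1/(2*Y²))
-3179 + l(p(-6)) = -3179 + 1/(2*(-3 - 1*(-6))²) = -3179 + 1/(2*(-3 + 6)²) = -3179 + (½)/3² = -3179 + (½)*(⅑) = -3179 + 1/18 = -57221/18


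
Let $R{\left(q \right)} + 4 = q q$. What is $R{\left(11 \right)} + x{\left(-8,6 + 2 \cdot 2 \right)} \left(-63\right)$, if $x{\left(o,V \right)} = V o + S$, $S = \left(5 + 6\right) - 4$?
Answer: $4716$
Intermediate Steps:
$S = 7$ ($S = 11 - 4 = 7$)
$x{\left(o,V \right)} = 7 + V o$ ($x{\left(o,V \right)} = V o + 7 = 7 + V o$)
$R{\left(q \right)} = -4 + q^{2}$ ($R{\left(q \right)} = -4 + q q = -4 + q^{2}$)
$R{\left(11 \right)} + x{\left(-8,6 + 2 \cdot 2 \right)} \left(-63\right) = \left(-4 + 11^{2}\right) + \left(7 + \left(6 + 2 \cdot 2\right) \left(-8\right)\right) \left(-63\right) = \left(-4 + 121\right) + \left(7 + \left(6 + 4\right) \left(-8\right)\right) \left(-63\right) = 117 + \left(7 + 10 \left(-8\right)\right) \left(-63\right) = 117 + \left(7 - 80\right) \left(-63\right) = 117 - -4599 = 117 + 4599 = 4716$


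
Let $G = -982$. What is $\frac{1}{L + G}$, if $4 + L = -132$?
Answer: $- \frac{1}{1118} \approx -0.00089445$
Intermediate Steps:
$L = -136$ ($L = -4 - 132 = -136$)
$\frac{1}{L + G} = \frac{1}{-136 - 982} = \frac{1}{-1118} = - \frac{1}{1118}$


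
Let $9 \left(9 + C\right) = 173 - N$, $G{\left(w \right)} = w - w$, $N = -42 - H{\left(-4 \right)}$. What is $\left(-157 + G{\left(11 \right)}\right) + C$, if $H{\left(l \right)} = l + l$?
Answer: $-143$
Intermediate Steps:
$H{\left(l \right)} = 2 l$
$N = -34$ ($N = -42 - 2 \left(-4\right) = -42 - -8 = -42 + 8 = -34$)
$G{\left(w \right)} = 0$
$C = 14$ ($C = -9 + \frac{173 - -34}{9} = -9 + \frac{173 + 34}{9} = -9 + \frac{1}{9} \cdot 207 = -9 + 23 = 14$)
$\left(-157 + G{\left(11 \right)}\right) + C = \left(-157 + 0\right) + 14 = -157 + 14 = -143$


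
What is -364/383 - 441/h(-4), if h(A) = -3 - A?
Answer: -169267/383 ≈ -441.95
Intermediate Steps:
-364/383 - 441/h(-4) = -364/383 - 441/(-3 - 1*(-4)) = -364*1/383 - 441/(-3 + 4) = -364/383 - 441/1 = -364/383 - 441*1 = -364/383 - 441 = -169267/383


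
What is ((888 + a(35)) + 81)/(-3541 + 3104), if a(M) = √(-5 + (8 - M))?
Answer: -51/23 - 4*I*√2/437 ≈ -2.2174 - 0.012945*I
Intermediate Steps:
a(M) = √(3 - M)
((888 + a(35)) + 81)/(-3541 + 3104) = ((888 + √(3 - 1*35)) + 81)/(-3541 + 3104) = ((888 + √(3 - 35)) + 81)/(-437) = ((888 + √(-32)) + 81)*(-1/437) = ((888 + 4*I*√2) + 81)*(-1/437) = (969 + 4*I*√2)*(-1/437) = -51/23 - 4*I*√2/437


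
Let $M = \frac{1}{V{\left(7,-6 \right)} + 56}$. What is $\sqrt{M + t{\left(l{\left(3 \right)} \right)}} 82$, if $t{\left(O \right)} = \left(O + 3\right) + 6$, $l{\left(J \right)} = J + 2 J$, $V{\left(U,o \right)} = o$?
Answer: $\frac{41 \sqrt{1802}}{5} \approx 348.09$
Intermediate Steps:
$l{\left(J \right)} = 3 J$
$M = \frac{1}{50}$ ($M = \frac{1}{-6 + 56} = \frac{1}{50} \approx 0.02$)
$t{\left(O \right)} = 9 + O$ ($t{\left(O \right)} = \left(3 + O\right) + 6 = 9 + O$)
$\sqrt{M + t{\left(l{\left(3 \right)} \right)}} 82 = \sqrt{\frac{1}{50} + \left(9 + 3 \cdot 3\right)} 82 = \sqrt{\frac{1}{50} + \left(9 + 9\right)} 82 = \sqrt{\frac{1}{50} + 18} \cdot 82 = \sqrt{\frac{901}{50}} \cdot 82 = \frac{\sqrt{1802}}{10} \cdot 82 = \frac{41 \sqrt{1802}}{5}$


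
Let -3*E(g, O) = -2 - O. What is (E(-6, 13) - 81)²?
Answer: 5776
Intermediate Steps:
E(g, O) = ⅔ + O/3 (E(g, O) = -(-2 - O)/3 = ⅔ + O/3)
(E(-6, 13) - 81)² = ((⅔ + (⅓)*13) - 81)² = ((⅔ + 13/3) - 81)² = (5 - 81)² = (-76)² = 5776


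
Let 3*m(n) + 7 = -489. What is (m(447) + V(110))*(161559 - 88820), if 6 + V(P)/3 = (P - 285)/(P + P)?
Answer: -1783196585/132 ≈ -1.3509e+7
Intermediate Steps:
V(P) = -18 + 3*(-285 + P)/(2*P) (V(P) = -18 + 3*((P - 285)/(P + P)) = -18 + 3*((-285 + P)/((2*P))) = -18 + 3*((-285 + P)*(1/(2*P))) = -18 + 3*((-285 + P)/(2*P)) = -18 + 3*(-285 + P)/(2*P))
m(n) = -496/3 (m(n) = -7/3 + (⅓)*(-489) = -7/3 - 163 = -496/3)
(m(447) + V(110))*(161559 - 88820) = (-496/3 + (3/2)*(-285 - 11*110)/110)*(161559 - 88820) = (-496/3 + (3/2)*(1/110)*(-285 - 1210))*72739 = (-496/3 + (3/2)*(1/110)*(-1495))*72739 = (-496/3 - 897/44)*72739 = -24515/132*72739 = -1783196585/132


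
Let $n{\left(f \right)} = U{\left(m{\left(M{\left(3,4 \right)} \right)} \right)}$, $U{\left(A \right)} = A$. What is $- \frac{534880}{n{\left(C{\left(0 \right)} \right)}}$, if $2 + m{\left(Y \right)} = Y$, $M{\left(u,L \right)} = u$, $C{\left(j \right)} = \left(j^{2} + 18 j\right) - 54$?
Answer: $-534880$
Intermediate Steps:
$C{\left(j \right)} = -54 + j^{2} + 18 j$
$m{\left(Y \right)} = -2 + Y$
$n{\left(f \right)} = 1$ ($n{\left(f \right)} = -2 + 3 = 1$)
$- \frac{534880}{n{\left(C{\left(0 \right)} \right)}} = - \frac{534880}{1} = \left(-534880\right) 1 = -534880$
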